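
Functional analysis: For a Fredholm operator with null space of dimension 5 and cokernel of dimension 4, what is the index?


The Fredholm index is defined as ind(T) = dim(ker T) - dim(coker T)
= 5 - 4
= 1

1


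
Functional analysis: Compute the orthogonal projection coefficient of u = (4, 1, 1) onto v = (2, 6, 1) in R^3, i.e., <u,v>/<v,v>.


Computing <u,v> = 4*2 + 1*6 + 1*1 = 15
Computing <v,v> = 2^2 + 6^2 + 1^2 = 41
Projection coefficient = 15/41 = 0.3659

0.3659


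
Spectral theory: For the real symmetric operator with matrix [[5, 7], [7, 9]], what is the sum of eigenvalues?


For a self-adjoint (symmetric) matrix, the eigenvalues are real.
The sum of eigenvalues equals the trace of the matrix.
trace = 5 + 9 = 14

14


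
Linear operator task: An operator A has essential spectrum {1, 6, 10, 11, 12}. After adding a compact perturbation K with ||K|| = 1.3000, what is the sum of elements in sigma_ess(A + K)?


By Weyl's theorem, the essential spectrum is invariant under compact perturbations.
sigma_ess(A + K) = sigma_ess(A) = {1, 6, 10, 11, 12}
Sum = 1 + 6 + 10 + 11 + 12 = 40

40


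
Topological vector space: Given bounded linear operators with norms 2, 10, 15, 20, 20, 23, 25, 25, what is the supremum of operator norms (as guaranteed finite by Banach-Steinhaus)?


By the Uniform Boundedness Principle, the supremum of norms is finite.
sup_k ||T_k|| = max(2, 10, 15, 20, 20, 23, 25, 25) = 25

25


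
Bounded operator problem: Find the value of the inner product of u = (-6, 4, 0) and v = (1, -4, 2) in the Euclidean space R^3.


Computing the standard inner product <u, v> = sum u_i * v_i
= -6*1 + 4*-4 + 0*2
= -6 + -16 + 0
= -22

-22


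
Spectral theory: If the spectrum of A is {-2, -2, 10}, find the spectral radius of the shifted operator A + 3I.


Spectrum of A + 3I = {1, 1, 13}
Spectral radius = max |lambda| over the shifted spectrum
= max(1, 1, 13) = 13

13


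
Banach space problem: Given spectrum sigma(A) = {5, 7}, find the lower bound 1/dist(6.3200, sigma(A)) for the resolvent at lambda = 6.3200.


dist(6.3200, {5, 7}) = min(|6.3200 - 5|, |6.3200 - 7|)
= min(1.3200, 0.6800) = 0.6800
Resolvent bound = 1/0.6800 = 1.4706

1.4706


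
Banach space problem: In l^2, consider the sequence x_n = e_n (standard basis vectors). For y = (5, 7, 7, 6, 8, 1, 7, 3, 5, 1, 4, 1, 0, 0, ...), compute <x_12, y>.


x_12 = e_12 is the standard basis vector with 1 in position 12.
<x_12, y> = y_12 = 1
As n -> infinity, <x_n, y> -> 0, confirming weak convergence of (x_n) to 0.

1


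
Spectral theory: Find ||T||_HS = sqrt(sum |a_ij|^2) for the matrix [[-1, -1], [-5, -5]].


The Hilbert-Schmidt norm is sqrt(sum of squares of all entries).
Sum of squares = (-1)^2 + (-1)^2 + (-5)^2 + (-5)^2
= 1 + 1 + 25 + 25 = 52
||T||_HS = sqrt(52) = 7.2111

7.2111


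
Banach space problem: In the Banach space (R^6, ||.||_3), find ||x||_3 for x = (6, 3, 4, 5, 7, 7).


The l^3 norm = (sum |x_i|^3)^(1/3)
Sum of 3th powers = 216 + 27 + 64 + 125 + 343 + 343 = 1118
||x||_3 = (1118)^(1/3) = 10.3788

10.3788


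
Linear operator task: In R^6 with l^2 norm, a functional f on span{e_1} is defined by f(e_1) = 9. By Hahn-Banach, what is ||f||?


The norm of f is given by ||f|| = sup_{||x||=1} |f(x)|.
On span{e_1}, ||e_1|| = 1, so ||f|| = |f(e_1)| / ||e_1||
= |9| / 1 = 9.0000

9.0000


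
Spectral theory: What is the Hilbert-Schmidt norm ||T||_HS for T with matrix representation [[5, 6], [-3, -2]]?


The Hilbert-Schmidt norm is sqrt(sum of squares of all entries).
Sum of squares = 5^2 + 6^2 + (-3)^2 + (-2)^2
= 25 + 36 + 9 + 4 = 74
||T||_HS = sqrt(74) = 8.6023

8.6023


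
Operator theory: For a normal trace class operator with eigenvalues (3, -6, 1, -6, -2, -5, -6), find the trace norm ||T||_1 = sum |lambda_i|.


For a normal operator, singular values equal |eigenvalues|.
Trace norm = sum |lambda_i| = 3 + 6 + 1 + 6 + 2 + 5 + 6
= 29

29


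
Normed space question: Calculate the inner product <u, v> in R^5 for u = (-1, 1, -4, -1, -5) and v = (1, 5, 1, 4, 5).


Computing the standard inner product <u, v> = sum u_i * v_i
= -1*1 + 1*5 + -4*1 + -1*4 + -5*5
= -1 + 5 + -4 + -4 + -25
= -29

-29


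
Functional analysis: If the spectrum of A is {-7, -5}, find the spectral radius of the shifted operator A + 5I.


Spectrum of A + 5I = {-2, 0}
Spectral radius = max |lambda| over the shifted spectrum
= max(2, 0) = 2

2


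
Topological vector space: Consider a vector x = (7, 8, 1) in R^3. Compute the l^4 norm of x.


The l^4 norm = (sum |x_i|^4)^(1/4)
Sum of 4th powers = 2401 + 4096 + 1 = 6498
||x||_4 = (6498)^(1/4) = 8.9783

8.9783


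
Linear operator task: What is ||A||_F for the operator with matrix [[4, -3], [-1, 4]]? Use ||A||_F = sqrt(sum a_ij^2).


||A||_F^2 = sum a_ij^2
= 4^2 + (-3)^2 + (-1)^2 + 4^2
= 16 + 9 + 1 + 16 = 42
||A||_F = sqrt(42) = 6.4807

6.4807


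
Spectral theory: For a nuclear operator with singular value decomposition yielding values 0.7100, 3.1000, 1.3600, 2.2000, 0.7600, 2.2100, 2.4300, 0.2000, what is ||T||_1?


The nuclear norm is the sum of all singular values.
||T||_1 = 0.7100 + 3.1000 + 1.3600 + 2.2000 + 0.7600 + 2.2100 + 2.4300 + 0.2000
= 12.9700

12.9700


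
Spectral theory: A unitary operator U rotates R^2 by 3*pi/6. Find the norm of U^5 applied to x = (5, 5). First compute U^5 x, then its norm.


U is a rotation by theta = 3*pi/6
U^5 = rotation by 5*theta = 15*pi/6 = 3*pi/6 (mod 2*pi)
cos(3*pi/6) = 0.0000, sin(3*pi/6) = 1.0000
U^5 x = (0.0000 * 5 - 1.0000 * 5, 1.0000 * 5 + 0.0000 * 5)
= (-5.0000, 5.0000)
||U^5 x|| = sqrt((-5.0000)^2 + 5.0000^2) = sqrt(50.0000) = 7.0711

7.0711


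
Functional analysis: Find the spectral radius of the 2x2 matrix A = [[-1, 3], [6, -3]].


For a 2x2 matrix, eigenvalues satisfy lambda^2 - (trace)*lambda + det = 0
trace = -1 + -3 = -4
det = -1*-3 - 3*6 = -15
discriminant = (-4)^2 - 4*(-15) = 76
spectral radius = max |eigenvalue| = 6.3589

6.3589


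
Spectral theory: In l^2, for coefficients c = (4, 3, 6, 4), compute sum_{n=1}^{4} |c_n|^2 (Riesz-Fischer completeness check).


sum |c_n|^2 = 4^2 + 3^2 + 6^2 + 4^2
= 16 + 9 + 36 + 16
= 77

77


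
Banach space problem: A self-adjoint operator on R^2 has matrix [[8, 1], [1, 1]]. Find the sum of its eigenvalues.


For a self-adjoint (symmetric) matrix, the eigenvalues are real.
The sum of eigenvalues equals the trace of the matrix.
trace = 8 + 1 = 9

9


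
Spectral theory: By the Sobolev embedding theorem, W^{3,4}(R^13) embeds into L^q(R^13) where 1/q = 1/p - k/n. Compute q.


Using the Sobolev embedding formula: 1/q = 1/p - k/n
1/q = 1/4 - 3/13 = 1/52
q = 1/(1/52) = 52

52.0000


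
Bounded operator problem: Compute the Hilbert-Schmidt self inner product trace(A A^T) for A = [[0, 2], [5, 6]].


trace(A * A^T) = sum of squares of all entries
= 0^2 + 2^2 + 5^2 + 6^2
= 0 + 4 + 25 + 36
= 65

65


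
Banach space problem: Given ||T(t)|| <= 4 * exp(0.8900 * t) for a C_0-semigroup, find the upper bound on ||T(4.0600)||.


||T(4.0600)|| <= 4 * exp(0.8900 * 4.0600)
= 4 * exp(3.6134)
= 4 * 37.0920
= 148.3678

148.3678


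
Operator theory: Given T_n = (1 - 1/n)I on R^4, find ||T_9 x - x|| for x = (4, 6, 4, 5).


T_9 x - x = (1 - 1/9)x - x = -x/9
||x|| = sqrt(93) = 9.6437
||T_9 x - x|| = ||x||/9 = 9.6437/9 = 1.0715

1.0715


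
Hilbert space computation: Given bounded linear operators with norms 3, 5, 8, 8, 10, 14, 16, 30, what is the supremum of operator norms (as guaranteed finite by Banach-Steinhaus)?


By the Uniform Boundedness Principle, the supremum of norms is finite.
sup_k ||T_k|| = max(3, 5, 8, 8, 10, 14, 16, 30) = 30

30


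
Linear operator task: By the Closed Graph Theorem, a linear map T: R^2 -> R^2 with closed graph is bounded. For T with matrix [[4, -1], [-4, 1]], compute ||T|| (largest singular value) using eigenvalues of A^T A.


A^T A = [[32, -8], [-8, 2]]
trace(A^T A) = 34, det(A^T A) = 0
discriminant = 34^2 - 4*0 = 1156
Largest eigenvalue of A^T A = (trace + sqrt(disc))/2 = 34.0000
||T|| = sqrt(34.0000) = 5.8310

5.8310


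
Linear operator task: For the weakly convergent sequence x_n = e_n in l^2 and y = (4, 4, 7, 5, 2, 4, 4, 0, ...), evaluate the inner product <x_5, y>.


x_5 = e_5 is the standard basis vector with 1 in position 5.
<x_5, y> = y_5 = 2
As n -> infinity, <x_n, y> -> 0, confirming weak convergence of (x_n) to 0.

2


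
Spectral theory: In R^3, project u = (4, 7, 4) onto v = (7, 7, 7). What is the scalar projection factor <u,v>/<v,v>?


Computing <u,v> = 4*7 + 7*7 + 4*7 = 105
Computing <v,v> = 7^2 + 7^2 + 7^2 = 147
Projection coefficient = 105/147 = 0.7143

0.7143


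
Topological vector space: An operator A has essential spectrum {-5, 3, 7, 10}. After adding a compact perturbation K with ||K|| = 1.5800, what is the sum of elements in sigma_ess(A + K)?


By Weyl's theorem, the essential spectrum is invariant under compact perturbations.
sigma_ess(A + K) = sigma_ess(A) = {-5, 3, 7, 10}
Sum = -5 + 3 + 7 + 10 = 15

15


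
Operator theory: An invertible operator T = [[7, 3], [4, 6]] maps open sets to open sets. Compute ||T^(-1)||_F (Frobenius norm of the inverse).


det(T) = 7*6 - 3*4 = 30
T^(-1) = (1/30) * [[6, -3], [-4, 7]] = [[0.2000, -0.1000], [-0.1333, 0.2333]]
||T^(-1)||_F^2 = 0.2000^2 + (-0.1000)^2 + (-0.1333)^2 + 0.2333^2 = 0.1222
||T^(-1)||_F = sqrt(0.1222) = 0.3496

0.3496


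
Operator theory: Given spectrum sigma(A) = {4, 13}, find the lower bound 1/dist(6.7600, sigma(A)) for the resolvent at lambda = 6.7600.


dist(6.7600, {4, 13}) = min(|6.7600 - 4|, |6.7600 - 13|)
= min(2.7600, 6.2400) = 2.7600
Resolvent bound = 1/2.7600 = 0.3623

0.3623


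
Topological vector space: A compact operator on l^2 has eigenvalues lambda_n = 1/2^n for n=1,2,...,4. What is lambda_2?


The eigenvalue formula gives lambda_2 = 1/2^2
= 1/4
= 0.2500

0.2500


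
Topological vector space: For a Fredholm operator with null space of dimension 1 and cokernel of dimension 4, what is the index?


The Fredholm index is defined as ind(T) = dim(ker T) - dim(coker T)
= 1 - 4
= -3

-3


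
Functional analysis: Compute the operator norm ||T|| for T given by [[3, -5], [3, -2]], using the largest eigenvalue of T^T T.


A^T A = [[18, -21], [-21, 29]]
trace(A^T A) = 47, det(A^T A) = 81
discriminant = 47^2 - 4*81 = 1885
Largest eigenvalue of A^T A = (trace + sqrt(disc))/2 = 45.2083
||T|| = sqrt(45.2083) = 6.7237

6.7237


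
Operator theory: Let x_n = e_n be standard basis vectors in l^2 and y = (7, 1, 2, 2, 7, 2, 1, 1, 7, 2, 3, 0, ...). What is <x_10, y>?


x_10 = e_10 is the standard basis vector with 1 in position 10.
<x_10, y> = y_10 = 2
As n -> infinity, <x_n, y> -> 0, confirming weak convergence of (x_n) to 0.

2


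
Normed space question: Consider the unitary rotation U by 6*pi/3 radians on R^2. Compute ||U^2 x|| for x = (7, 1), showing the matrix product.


U is a rotation by theta = 6*pi/3
U^2 = rotation by 2*theta = 12*pi/3 = 0*pi/3 (mod 2*pi)
cos(0*pi/3) = 1.0000, sin(0*pi/3) = 0.0000
U^2 x = (1.0000 * 7 - 0.0000 * 1, 0.0000 * 7 + 1.0000 * 1)
= (7.0000, 1.0000)
||U^2 x|| = sqrt(7.0000^2 + 1.0000^2) = sqrt(50.0000) = 7.0711

7.0711


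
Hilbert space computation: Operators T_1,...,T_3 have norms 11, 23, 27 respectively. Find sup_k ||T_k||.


By the Uniform Boundedness Principle, the supremum of norms is finite.
sup_k ||T_k|| = max(11, 23, 27) = 27

27


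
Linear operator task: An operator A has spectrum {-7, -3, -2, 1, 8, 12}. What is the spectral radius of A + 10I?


Spectrum of A + 10I = {3, 7, 8, 11, 18, 22}
Spectral radius = max |lambda| over the shifted spectrum
= max(3, 7, 8, 11, 18, 22) = 22

22


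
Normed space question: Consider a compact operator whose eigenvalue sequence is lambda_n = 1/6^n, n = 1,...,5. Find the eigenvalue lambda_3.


The eigenvalue formula gives lambda_3 = 1/6^3
= 1/216
= 0.0046

0.0046


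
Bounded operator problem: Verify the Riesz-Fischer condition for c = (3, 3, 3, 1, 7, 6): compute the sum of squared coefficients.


sum |c_n|^2 = 3^2 + 3^2 + 3^2 + 1^2 + 7^2 + 6^2
= 9 + 9 + 9 + 1 + 49 + 36
= 113

113


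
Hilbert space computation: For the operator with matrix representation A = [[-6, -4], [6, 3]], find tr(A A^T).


trace(A * A^T) = sum of squares of all entries
= (-6)^2 + (-4)^2 + 6^2 + 3^2
= 36 + 16 + 36 + 9
= 97

97


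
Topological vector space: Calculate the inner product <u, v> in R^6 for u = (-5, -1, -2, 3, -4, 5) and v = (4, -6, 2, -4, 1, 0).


Computing the standard inner product <u, v> = sum u_i * v_i
= -5*4 + -1*-6 + -2*2 + 3*-4 + -4*1 + 5*0
= -20 + 6 + -4 + -12 + -4 + 0
= -34

-34


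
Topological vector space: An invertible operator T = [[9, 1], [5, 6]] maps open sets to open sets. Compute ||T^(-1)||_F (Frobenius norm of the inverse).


det(T) = 9*6 - 1*5 = 49
T^(-1) = (1/49) * [[6, -1], [-5, 9]] = [[0.1224, -0.0204], [-0.1020, 0.1837]]
||T^(-1)||_F^2 = 0.1224^2 + (-0.0204)^2 + (-0.1020)^2 + 0.1837^2 = 0.0596
||T^(-1)||_F = sqrt(0.0596) = 0.2440

0.2440


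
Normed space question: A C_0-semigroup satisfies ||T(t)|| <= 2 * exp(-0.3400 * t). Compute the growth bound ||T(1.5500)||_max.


||T(1.5500)|| <= 2 * exp(-0.3400 * 1.5500)
= 2 * exp(-0.5270)
= 2 * 0.5904
= 1.1807

1.1807


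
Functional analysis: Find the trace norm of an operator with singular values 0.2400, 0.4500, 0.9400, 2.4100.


The nuclear norm is the sum of all singular values.
||T||_1 = 0.2400 + 0.4500 + 0.9400 + 2.4100
= 4.0400

4.0400


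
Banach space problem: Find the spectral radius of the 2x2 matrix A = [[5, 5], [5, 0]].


For a 2x2 matrix, eigenvalues satisfy lambda^2 - (trace)*lambda + det = 0
trace = 5 + 0 = 5
det = 5*0 - 5*5 = -25
discriminant = 5^2 - 4*(-25) = 125
spectral radius = max |eigenvalue| = 8.0902

8.0902


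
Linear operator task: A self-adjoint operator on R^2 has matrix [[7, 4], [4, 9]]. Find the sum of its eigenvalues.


For a self-adjoint (symmetric) matrix, the eigenvalues are real.
The sum of eigenvalues equals the trace of the matrix.
trace = 7 + 9 = 16

16


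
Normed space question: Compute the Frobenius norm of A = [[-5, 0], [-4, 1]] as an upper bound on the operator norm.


||A||_F^2 = sum a_ij^2
= (-5)^2 + 0^2 + (-4)^2 + 1^2
= 25 + 0 + 16 + 1 = 42
||A||_F = sqrt(42) = 6.4807

6.4807


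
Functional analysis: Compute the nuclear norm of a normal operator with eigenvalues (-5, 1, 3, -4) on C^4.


For a normal operator, singular values equal |eigenvalues|.
Trace norm = sum |lambda_i| = 5 + 1 + 3 + 4
= 13

13


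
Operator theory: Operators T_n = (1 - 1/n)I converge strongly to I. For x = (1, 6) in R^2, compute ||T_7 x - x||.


T_7 x - x = (1 - 1/7)x - x = -x/7
||x|| = sqrt(37) = 6.0828
||T_7 x - x|| = ||x||/7 = 6.0828/7 = 0.8690

0.8690


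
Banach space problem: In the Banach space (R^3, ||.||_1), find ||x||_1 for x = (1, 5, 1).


The l^1 norm equals the sum of absolute values of all components.
||x||_1 = 1 + 5 + 1
= 7

7.0000


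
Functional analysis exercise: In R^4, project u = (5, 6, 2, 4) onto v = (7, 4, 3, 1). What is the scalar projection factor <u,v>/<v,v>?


Computing <u,v> = 5*7 + 6*4 + 2*3 + 4*1 = 69
Computing <v,v> = 7^2 + 4^2 + 3^2 + 1^2 = 75
Projection coefficient = 69/75 = 0.9200

0.9200


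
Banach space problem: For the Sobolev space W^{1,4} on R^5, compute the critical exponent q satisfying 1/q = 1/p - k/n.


Using the Sobolev embedding formula: 1/q = 1/p - k/n
1/q = 1/4 - 1/5 = 1/20
q = 1/(1/20) = 20

20.0000


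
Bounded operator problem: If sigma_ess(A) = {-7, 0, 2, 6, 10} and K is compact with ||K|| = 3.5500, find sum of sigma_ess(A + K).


By Weyl's theorem, the essential spectrum is invariant under compact perturbations.
sigma_ess(A + K) = sigma_ess(A) = {-7, 0, 2, 6, 10}
Sum = -7 + 0 + 2 + 6 + 10 = 11

11


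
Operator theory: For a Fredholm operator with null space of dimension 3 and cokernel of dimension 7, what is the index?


The Fredholm index is defined as ind(T) = dim(ker T) - dim(coker T)
= 3 - 7
= -4

-4


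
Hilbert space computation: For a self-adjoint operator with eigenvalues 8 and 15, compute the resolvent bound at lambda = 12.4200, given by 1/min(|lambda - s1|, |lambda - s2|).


dist(12.4200, {8, 15}) = min(|12.4200 - 8|, |12.4200 - 15|)
= min(4.4200, 2.5800) = 2.5800
Resolvent bound = 1/2.5800 = 0.3876

0.3876


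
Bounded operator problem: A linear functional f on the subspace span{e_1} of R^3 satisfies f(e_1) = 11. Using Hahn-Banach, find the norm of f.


The norm of f is given by ||f|| = sup_{||x||=1} |f(x)|.
On span{e_1}, ||e_1|| = 1, so ||f|| = |f(e_1)| / ||e_1||
= |11| / 1 = 11.0000

11.0000


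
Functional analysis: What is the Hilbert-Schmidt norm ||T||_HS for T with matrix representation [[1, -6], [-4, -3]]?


The Hilbert-Schmidt norm is sqrt(sum of squares of all entries).
Sum of squares = 1^2 + (-6)^2 + (-4)^2 + (-3)^2
= 1 + 36 + 16 + 9 = 62
||T||_HS = sqrt(62) = 7.8740

7.8740


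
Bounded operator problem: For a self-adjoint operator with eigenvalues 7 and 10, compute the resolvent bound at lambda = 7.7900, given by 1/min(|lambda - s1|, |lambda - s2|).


dist(7.7900, {7, 10}) = min(|7.7900 - 7|, |7.7900 - 10|)
= min(0.7900, 2.2100) = 0.7900
Resolvent bound = 1/0.7900 = 1.2658

1.2658


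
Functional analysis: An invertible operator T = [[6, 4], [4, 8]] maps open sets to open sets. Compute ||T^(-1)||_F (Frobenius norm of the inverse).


det(T) = 6*8 - 4*4 = 32
T^(-1) = (1/32) * [[8, -4], [-4, 6]] = [[0.2500, -0.1250], [-0.1250, 0.1875]]
||T^(-1)||_F^2 = 0.2500^2 + (-0.1250)^2 + (-0.1250)^2 + 0.1875^2 = 0.1289
||T^(-1)||_F = sqrt(0.1289) = 0.3590

0.3590


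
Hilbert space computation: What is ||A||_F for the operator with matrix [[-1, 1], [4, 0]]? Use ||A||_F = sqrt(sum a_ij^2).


||A||_F^2 = sum a_ij^2
= (-1)^2 + 1^2 + 4^2 + 0^2
= 1 + 1 + 16 + 0 = 18
||A||_F = sqrt(18) = 4.2426

4.2426


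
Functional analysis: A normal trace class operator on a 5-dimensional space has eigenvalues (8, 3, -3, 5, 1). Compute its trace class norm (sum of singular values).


For a normal operator, singular values equal |eigenvalues|.
Trace norm = sum |lambda_i| = 8 + 3 + 3 + 5 + 1
= 20

20


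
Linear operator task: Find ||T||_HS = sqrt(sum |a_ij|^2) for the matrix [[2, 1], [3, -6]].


The Hilbert-Schmidt norm is sqrt(sum of squares of all entries).
Sum of squares = 2^2 + 1^2 + 3^2 + (-6)^2
= 4 + 1 + 9 + 36 = 50
||T||_HS = sqrt(50) = 7.0711

7.0711


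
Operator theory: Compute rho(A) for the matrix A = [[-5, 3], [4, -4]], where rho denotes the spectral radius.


For a 2x2 matrix, eigenvalues satisfy lambda^2 - (trace)*lambda + det = 0
trace = -5 + -4 = -9
det = -5*-4 - 3*4 = 8
discriminant = (-9)^2 - 4*(8) = 49
spectral radius = max |eigenvalue| = 8.0000

8.0000


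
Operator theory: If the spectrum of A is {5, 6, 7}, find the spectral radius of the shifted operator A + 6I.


Spectrum of A + 6I = {11, 12, 13}
Spectral radius = max |lambda| over the shifted spectrum
= max(11, 12, 13) = 13

13


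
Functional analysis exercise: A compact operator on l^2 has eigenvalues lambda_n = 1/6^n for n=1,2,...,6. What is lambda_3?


The eigenvalue formula gives lambda_3 = 1/6^3
= 1/216
= 0.0046

0.0046


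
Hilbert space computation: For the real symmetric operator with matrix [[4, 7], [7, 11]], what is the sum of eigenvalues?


For a self-adjoint (symmetric) matrix, the eigenvalues are real.
The sum of eigenvalues equals the trace of the matrix.
trace = 4 + 11 = 15

15


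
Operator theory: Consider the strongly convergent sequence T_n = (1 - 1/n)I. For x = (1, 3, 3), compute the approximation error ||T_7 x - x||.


T_7 x - x = (1 - 1/7)x - x = -x/7
||x|| = sqrt(19) = 4.3589
||T_7 x - x|| = ||x||/7 = 4.3589/7 = 0.6227

0.6227


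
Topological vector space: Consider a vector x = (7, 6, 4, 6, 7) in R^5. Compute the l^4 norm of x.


The l^4 norm = (sum |x_i|^4)^(1/4)
Sum of 4th powers = 2401 + 1296 + 256 + 1296 + 2401 = 7650
||x||_4 = (7650)^(1/4) = 9.3522

9.3522


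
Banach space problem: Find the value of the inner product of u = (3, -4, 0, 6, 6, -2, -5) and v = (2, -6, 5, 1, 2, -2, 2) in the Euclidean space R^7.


Computing the standard inner product <u, v> = sum u_i * v_i
= 3*2 + -4*-6 + 0*5 + 6*1 + 6*2 + -2*-2 + -5*2
= 6 + 24 + 0 + 6 + 12 + 4 + -10
= 42

42


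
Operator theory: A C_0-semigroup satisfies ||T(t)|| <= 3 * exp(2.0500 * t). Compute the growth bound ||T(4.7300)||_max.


||T(4.7300)|| <= 3 * exp(2.0500 * 4.7300)
= 3 * exp(9.6965)
= 3 * 16260.5954
= 48781.7862

48781.7862


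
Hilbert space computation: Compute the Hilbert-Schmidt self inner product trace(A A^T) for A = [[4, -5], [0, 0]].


trace(A * A^T) = sum of squares of all entries
= 4^2 + (-5)^2 + 0^2 + 0^2
= 16 + 25 + 0 + 0
= 41

41


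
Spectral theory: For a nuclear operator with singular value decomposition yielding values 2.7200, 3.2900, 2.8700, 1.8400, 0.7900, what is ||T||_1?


The nuclear norm is the sum of all singular values.
||T||_1 = 2.7200 + 3.2900 + 2.8700 + 1.8400 + 0.7900
= 11.5100

11.5100


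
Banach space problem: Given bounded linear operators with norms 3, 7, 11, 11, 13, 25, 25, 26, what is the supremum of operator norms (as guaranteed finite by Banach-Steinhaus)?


By the Uniform Boundedness Principle, the supremum of norms is finite.
sup_k ||T_k|| = max(3, 7, 11, 11, 13, 25, 25, 26) = 26

26


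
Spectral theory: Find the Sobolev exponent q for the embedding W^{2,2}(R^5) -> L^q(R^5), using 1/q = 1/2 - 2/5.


Using the Sobolev embedding formula: 1/q = 1/p - k/n
1/q = 1/2 - 2/5 = 1/10
q = 1/(1/10) = 10

10.0000


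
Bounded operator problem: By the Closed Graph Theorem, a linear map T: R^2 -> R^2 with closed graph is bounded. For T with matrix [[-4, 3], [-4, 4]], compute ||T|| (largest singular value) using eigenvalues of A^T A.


A^T A = [[32, -28], [-28, 25]]
trace(A^T A) = 57, det(A^T A) = 16
discriminant = 57^2 - 4*16 = 3185
Largest eigenvalue of A^T A = (trace + sqrt(disc))/2 = 56.7179
||T|| = sqrt(56.7179) = 7.5311

7.5311


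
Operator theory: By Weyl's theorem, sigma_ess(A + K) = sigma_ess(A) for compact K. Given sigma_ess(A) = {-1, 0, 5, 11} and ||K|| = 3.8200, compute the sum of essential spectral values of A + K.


By Weyl's theorem, the essential spectrum is invariant under compact perturbations.
sigma_ess(A + K) = sigma_ess(A) = {-1, 0, 5, 11}
Sum = -1 + 0 + 5 + 11 = 15

15


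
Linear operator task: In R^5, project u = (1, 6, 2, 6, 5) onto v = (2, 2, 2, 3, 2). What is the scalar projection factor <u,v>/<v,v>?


Computing <u,v> = 1*2 + 6*2 + 2*2 + 6*3 + 5*2 = 46
Computing <v,v> = 2^2 + 2^2 + 2^2 + 3^2 + 2^2 = 25
Projection coefficient = 46/25 = 1.8400

1.8400


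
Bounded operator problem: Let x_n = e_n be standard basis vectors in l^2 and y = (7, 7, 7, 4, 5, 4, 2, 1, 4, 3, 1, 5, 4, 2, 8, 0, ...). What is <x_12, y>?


x_12 = e_12 is the standard basis vector with 1 in position 12.
<x_12, y> = y_12 = 5
As n -> infinity, <x_n, y> -> 0, confirming weak convergence of (x_n) to 0.

5


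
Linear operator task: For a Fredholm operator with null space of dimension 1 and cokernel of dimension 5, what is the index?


The Fredholm index is defined as ind(T) = dim(ker T) - dim(coker T)
= 1 - 5
= -4

-4


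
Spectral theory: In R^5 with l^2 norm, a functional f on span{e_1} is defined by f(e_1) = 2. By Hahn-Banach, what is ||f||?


The norm of f is given by ||f|| = sup_{||x||=1} |f(x)|.
On span{e_1}, ||e_1|| = 1, so ||f|| = |f(e_1)| / ||e_1||
= |2| / 1 = 2.0000

2.0000


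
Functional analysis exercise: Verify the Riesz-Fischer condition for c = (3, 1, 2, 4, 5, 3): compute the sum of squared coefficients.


sum |c_n|^2 = 3^2 + 1^2 + 2^2 + 4^2 + 5^2 + 3^2
= 9 + 1 + 4 + 16 + 25 + 9
= 64

64


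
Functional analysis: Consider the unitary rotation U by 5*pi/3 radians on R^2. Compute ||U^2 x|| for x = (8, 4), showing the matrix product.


U is a rotation by theta = 5*pi/3
U^2 = rotation by 2*theta = 10*pi/3 = 4*pi/3 (mod 2*pi)
cos(4*pi/3) = -0.5000, sin(4*pi/3) = -0.8660
U^2 x = (-0.5000 * 8 - -0.8660 * 4, -0.8660 * 8 + -0.5000 * 4)
= (-0.5359, -8.9282)
||U^2 x|| = sqrt((-0.5359)^2 + (-8.9282)^2) = sqrt(80.0000) = 8.9443

8.9443


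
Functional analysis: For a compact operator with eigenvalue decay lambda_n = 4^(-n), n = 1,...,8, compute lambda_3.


The eigenvalue formula gives lambda_3 = 1/4^3
= 1/64
= 0.0156

0.0156


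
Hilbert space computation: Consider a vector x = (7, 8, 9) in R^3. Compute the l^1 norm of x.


The l^1 norm equals the sum of absolute values of all components.
||x||_1 = 7 + 8 + 9
= 24

24.0000


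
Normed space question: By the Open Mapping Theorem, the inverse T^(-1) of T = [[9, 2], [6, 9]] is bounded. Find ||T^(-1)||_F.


det(T) = 9*9 - 2*6 = 69
T^(-1) = (1/69) * [[9, -2], [-6, 9]] = [[0.1304, -0.0290], [-0.0870, 0.1304]]
||T^(-1)||_F^2 = 0.1304^2 + (-0.0290)^2 + (-0.0870)^2 + 0.1304^2 = 0.0424
||T^(-1)||_F = sqrt(0.0424) = 0.2060

0.2060


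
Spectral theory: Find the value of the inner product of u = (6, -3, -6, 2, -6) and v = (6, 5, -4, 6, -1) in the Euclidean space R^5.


Computing the standard inner product <u, v> = sum u_i * v_i
= 6*6 + -3*5 + -6*-4 + 2*6 + -6*-1
= 36 + -15 + 24 + 12 + 6
= 63

63


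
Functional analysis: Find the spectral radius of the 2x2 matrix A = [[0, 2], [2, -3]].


For a 2x2 matrix, eigenvalues satisfy lambda^2 - (trace)*lambda + det = 0
trace = 0 + -3 = -3
det = 0*-3 - 2*2 = -4
discriminant = (-3)^2 - 4*(-4) = 25
spectral radius = max |eigenvalue| = 4.0000

4.0000


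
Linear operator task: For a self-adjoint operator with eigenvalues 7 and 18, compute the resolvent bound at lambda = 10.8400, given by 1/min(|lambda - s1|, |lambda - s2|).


dist(10.8400, {7, 18}) = min(|10.8400 - 7|, |10.8400 - 18|)
= min(3.8400, 7.1600) = 3.8400
Resolvent bound = 1/3.8400 = 0.2604

0.2604


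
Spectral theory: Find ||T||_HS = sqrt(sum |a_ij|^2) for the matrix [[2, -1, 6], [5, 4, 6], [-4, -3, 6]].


The Hilbert-Schmidt norm is sqrt(sum of squares of all entries).
Sum of squares = 2^2 + (-1)^2 + 6^2 + 5^2 + 4^2 + 6^2 + (-4)^2 + (-3)^2 + 6^2
= 4 + 1 + 36 + 25 + 16 + 36 + 16 + 9 + 36 = 179
||T||_HS = sqrt(179) = 13.3791

13.3791


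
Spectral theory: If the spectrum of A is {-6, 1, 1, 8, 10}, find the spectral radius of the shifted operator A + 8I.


Spectrum of A + 8I = {2, 9, 9, 16, 18}
Spectral radius = max |lambda| over the shifted spectrum
= max(2, 9, 9, 16, 18) = 18

18


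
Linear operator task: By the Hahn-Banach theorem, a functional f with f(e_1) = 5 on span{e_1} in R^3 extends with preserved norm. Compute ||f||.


The norm of f is given by ||f|| = sup_{||x||=1} |f(x)|.
On span{e_1}, ||e_1|| = 1, so ||f|| = |f(e_1)| / ||e_1||
= |5| / 1 = 5.0000

5.0000


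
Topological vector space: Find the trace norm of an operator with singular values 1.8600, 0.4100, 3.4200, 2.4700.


The nuclear norm is the sum of all singular values.
||T||_1 = 1.8600 + 0.4100 + 3.4200 + 2.4700
= 8.1600

8.1600


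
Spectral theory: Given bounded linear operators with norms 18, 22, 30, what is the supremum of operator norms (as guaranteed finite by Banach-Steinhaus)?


By the Uniform Boundedness Principle, the supremum of norms is finite.
sup_k ||T_k|| = max(18, 22, 30) = 30

30


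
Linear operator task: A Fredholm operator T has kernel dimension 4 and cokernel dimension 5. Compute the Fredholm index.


The Fredholm index is defined as ind(T) = dim(ker T) - dim(coker T)
= 4 - 5
= -1

-1


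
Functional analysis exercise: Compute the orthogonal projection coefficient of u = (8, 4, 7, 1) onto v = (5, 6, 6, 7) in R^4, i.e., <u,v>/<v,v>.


Computing <u,v> = 8*5 + 4*6 + 7*6 + 1*7 = 113
Computing <v,v> = 5^2 + 6^2 + 6^2 + 7^2 = 146
Projection coefficient = 113/146 = 0.7740

0.7740


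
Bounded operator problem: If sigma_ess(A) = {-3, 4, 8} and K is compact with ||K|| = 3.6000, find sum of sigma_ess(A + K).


By Weyl's theorem, the essential spectrum is invariant under compact perturbations.
sigma_ess(A + K) = sigma_ess(A) = {-3, 4, 8}
Sum = -3 + 4 + 8 = 9

9


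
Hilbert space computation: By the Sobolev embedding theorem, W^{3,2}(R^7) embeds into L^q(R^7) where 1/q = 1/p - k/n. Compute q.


Using the Sobolev embedding formula: 1/q = 1/p - k/n
1/q = 1/2 - 3/7 = 1/14
q = 1/(1/14) = 14

14.0000


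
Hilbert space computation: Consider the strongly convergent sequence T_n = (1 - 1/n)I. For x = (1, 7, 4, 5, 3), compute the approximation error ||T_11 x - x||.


T_11 x - x = (1 - 1/11)x - x = -x/11
||x|| = sqrt(100) = 10.0000
||T_11 x - x|| = ||x||/11 = 10.0000/11 = 0.9091

0.9091


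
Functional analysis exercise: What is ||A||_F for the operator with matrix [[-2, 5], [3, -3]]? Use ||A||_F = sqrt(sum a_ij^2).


||A||_F^2 = sum a_ij^2
= (-2)^2 + 5^2 + 3^2 + (-3)^2
= 4 + 25 + 9 + 9 = 47
||A||_F = sqrt(47) = 6.8557

6.8557


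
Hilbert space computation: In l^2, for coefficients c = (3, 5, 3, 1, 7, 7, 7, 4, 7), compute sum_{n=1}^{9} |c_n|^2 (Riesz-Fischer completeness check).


sum |c_n|^2 = 3^2 + 5^2 + 3^2 + 1^2 + 7^2 + 7^2 + 7^2 + 4^2 + 7^2
= 9 + 25 + 9 + 1 + 49 + 49 + 49 + 16 + 49
= 256

256


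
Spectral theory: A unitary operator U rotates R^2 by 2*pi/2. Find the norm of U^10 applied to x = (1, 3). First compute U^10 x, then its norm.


U is a rotation by theta = 2*pi/2
U^10 = rotation by 10*theta = 20*pi/2 = 0*pi/2 (mod 2*pi)
cos(0*pi/2) = 1.0000, sin(0*pi/2) = 0.0000
U^10 x = (1.0000 * 1 - 0.0000 * 3, 0.0000 * 1 + 1.0000 * 3)
= (1.0000, 3.0000)
||U^10 x|| = sqrt(1.0000^2 + 3.0000^2) = sqrt(10.0000) = 3.1623

3.1623


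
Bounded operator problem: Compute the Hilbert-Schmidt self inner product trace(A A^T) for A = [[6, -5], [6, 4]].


trace(A * A^T) = sum of squares of all entries
= 6^2 + (-5)^2 + 6^2 + 4^2
= 36 + 25 + 36 + 16
= 113

113


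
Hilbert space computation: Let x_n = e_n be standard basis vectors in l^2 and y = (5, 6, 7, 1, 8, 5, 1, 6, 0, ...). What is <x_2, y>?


x_2 = e_2 is the standard basis vector with 1 in position 2.
<x_2, y> = y_2 = 6
As n -> infinity, <x_n, y> -> 0, confirming weak convergence of (x_n) to 0.

6


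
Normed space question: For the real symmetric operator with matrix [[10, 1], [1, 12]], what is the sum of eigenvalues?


For a self-adjoint (symmetric) matrix, the eigenvalues are real.
The sum of eigenvalues equals the trace of the matrix.
trace = 10 + 12 = 22

22


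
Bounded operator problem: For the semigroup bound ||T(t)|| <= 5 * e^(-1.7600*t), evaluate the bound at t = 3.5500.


||T(3.5500)|| <= 5 * exp(-1.7600 * 3.5500)
= 5 * exp(-6.2480)
= 5 * 0.0019
= 0.0097

0.0097


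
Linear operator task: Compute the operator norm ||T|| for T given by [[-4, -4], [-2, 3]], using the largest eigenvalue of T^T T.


A^T A = [[20, 10], [10, 25]]
trace(A^T A) = 45, det(A^T A) = 400
discriminant = 45^2 - 4*400 = 425
Largest eigenvalue of A^T A = (trace + sqrt(disc))/2 = 32.8078
||T|| = sqrt(32.8078) = 5.7278

5.7278


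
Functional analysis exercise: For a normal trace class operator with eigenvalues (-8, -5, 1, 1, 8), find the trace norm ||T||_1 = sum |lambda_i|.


For a normal operator, singular values equal |eigenvalues|.
Trace norm = sum |lambda_i| = 8 + 5 + 1 + 1 + 8
= 23

23


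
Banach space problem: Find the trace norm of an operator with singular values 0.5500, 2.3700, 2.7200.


The nuclear norm is the sum of all singular values.
||T||_1 = 0.5500 + 2.3700 + 2.7200
= 5.6400

5.6400


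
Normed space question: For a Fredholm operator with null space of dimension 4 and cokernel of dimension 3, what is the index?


The Fredholm index is defined as ind(T) = dim(ker T) - dim(coker T)
= 4 - 3
= 1

1


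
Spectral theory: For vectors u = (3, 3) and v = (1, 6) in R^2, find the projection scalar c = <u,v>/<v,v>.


Computing <u,v> = 3*1 + 3*6 = 21
Computing <v,v> = 1^2 + 6^2 = 37
Projection coefficient = 21/37 = 0.5676

0.5676


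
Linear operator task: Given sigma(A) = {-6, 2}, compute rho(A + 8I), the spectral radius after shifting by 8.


Spectrum of A + 8I = {2, 10}
Spectral radius = max |lambda| over the shifted spectrum
= max(2, 10) = 10

10


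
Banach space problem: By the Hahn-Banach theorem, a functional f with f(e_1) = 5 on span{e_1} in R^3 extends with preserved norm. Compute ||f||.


The norm of f is given by ||f|| = sup_{||x||=1} |f(x)|.
On span{e_1}, ||e_1|| = 1, so ||f|| = |f(e_1)| / ||e_1||
= |5| / 1 = 5.0000

5.0000


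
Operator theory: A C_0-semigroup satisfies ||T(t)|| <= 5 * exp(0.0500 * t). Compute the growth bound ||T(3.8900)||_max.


||T(3.8900)|| <= 5 * exp(0.0500 * 3.8900)
= 5 * exp(0.1945)
= 5 * 1.2147
= 6.0735

6.0735


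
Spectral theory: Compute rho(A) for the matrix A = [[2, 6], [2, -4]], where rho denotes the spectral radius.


For a 2x2 matrix, eigenvalues satisfy lambda^2 - (trace)*lambda + det = 0
trace = 2 + -4 = -2
det = 2*-4 - 6*2 = -20
discriminant = (-2)^2 - 4*(-20) = 84
spectral radius = max |eigenvalue| = 5.5826

5.5826


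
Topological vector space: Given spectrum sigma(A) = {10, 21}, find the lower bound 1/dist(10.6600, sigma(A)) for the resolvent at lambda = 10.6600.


dist(10.6600, {10, 21}) = min(|10.6600 - 10|, |10.6600 - 21|)
= min(0.6600, 10.3400) = 0.6600
Resolvent bound = 1/0.6600 = 1.5152

1.5152


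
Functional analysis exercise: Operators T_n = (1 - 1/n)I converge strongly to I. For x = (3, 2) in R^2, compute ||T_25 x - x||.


T_25 x - x = (1 - 1/25)x - x = -x/25
||x|| = sqrt(13) = 3.6056
||T_25 x - x|| = ||x||/25 = 3.6056/25 = 0.1442

0.1442


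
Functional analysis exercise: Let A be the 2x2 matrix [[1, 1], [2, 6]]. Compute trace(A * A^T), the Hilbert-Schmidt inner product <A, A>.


trace(A * A^T) = sum of squares of all entries
= 1^2 + 1^2 + 2^2 + 6^2
= 1 + 1 + 4 + 36
= 42

42


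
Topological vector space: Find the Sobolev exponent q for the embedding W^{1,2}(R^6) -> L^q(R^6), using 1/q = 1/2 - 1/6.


Using the Sobolev embedding formula: 1/q = 1/p - k/n
1/q = 1/2 - 1/6 = 1/3
q = 1/(1/3) = 3

3.0000


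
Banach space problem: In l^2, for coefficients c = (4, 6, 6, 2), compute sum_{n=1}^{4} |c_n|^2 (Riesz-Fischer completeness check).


sum |c_n|^2 = 4^2 + 6^2 + 6^2 + 2^2
= 16 + 36 + 36 + 4
= 92

92


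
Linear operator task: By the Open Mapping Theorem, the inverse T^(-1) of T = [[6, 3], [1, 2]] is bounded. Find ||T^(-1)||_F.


det(T) = 6*2 - 3*1 = 9
T^(-1) = (1/9) * [[2, -3], [-1, 6]] = [[0.2222, -0.3333], [-0.1111, 0.6667]]
||T^(-1)||_F^2 = 0.2222^2 + (-0.3333)^2 + (-0.1111)^2 + 0.6667^2 = 0.6173
||T^(-1)||_F = sqrt(0.6173) = 0.7857

0.7857


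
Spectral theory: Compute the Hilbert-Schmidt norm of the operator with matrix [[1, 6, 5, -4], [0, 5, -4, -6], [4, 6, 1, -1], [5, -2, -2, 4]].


The Hilbert-Schmidt norm is sqrt(sum of squares of all entries).
Sum of squares = 1^2 + 6^2 + 5^2 + (-4)^2 + 0^2 + 5^2 + (-4)^2 + (-6)^2 + 4^2 + 6^2 + 1^2 + (-1)^2 + 5^2 + (-2)^2 + (-2)^2 + 4^2
= 1 + 36 + 25 + 16 + 0 + 25 + 16 + 36 + 16 + 36 + 1 + 1 + 25 + 4 + 4 + 16 = 258
||T||_HS = sqrt(258) = 16.0624

16.0624


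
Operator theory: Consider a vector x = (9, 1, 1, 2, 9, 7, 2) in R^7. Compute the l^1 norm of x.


The l^1 norm equals the sum of absolute values of all components.
||x||_1 = 9 + 1 + 1 + 2 + 9 + 7 + 2
= 31

31.0000


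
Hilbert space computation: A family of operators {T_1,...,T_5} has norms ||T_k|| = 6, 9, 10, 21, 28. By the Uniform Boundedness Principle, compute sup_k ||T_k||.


By the Uniform Boundedness Principle, the supremum of norms is finite.
sup_k ||T_k|| = max(6, 9, 10, 21, 28) = 28

28


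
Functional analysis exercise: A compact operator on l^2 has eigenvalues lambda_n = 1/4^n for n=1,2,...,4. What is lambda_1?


The eigenvalue formula gives lambda_1 = 1/4^1
= 1/4
= 0.2500

0.2500


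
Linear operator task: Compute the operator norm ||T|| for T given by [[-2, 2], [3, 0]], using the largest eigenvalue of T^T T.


A^T A = [[13, -4], [-4, 4]]
trace(A^T A) = 17, det(A^T A) = 36
discriminant = 17^2 - 4*36 = 145
Largest eigenvalue of A^T A = (trace + sqrt(disc))/2 = 14.5208
||T|| = sqrt(14.5208) = 3.8106

3.8106


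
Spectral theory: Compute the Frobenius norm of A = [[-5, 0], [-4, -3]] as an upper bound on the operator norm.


||A||_F^2 = sum a_ij^2
= (-5)^2 + 0^2 + (-4)^2 + (-3)^2
= 25 + 0 + 16 + 9 = 50
||A||_F = sqrt(50) = 7.0711

7.0711


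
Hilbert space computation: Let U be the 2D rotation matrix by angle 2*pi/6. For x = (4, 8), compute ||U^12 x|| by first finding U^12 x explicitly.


U is a rotation by theta = 2*pi/6
U^12 = rotation by 12*theta = 24*pi/6 = 0*pi/6 (mod 2*pi)
cos(0*pi/6) = 1.0000, sin(0*pi/6) = 0.0000
U^12 x = (1.0000 * 4 - 0.0000 * 8, 0.0000 * 4 + 1.0000 * 8)
= (4.0000, 8.0000)
||U^12 x|| = sqrt(4.0000^2 + 8.0000^2) = sqrt(80.0000) = 8.9443

8.9443


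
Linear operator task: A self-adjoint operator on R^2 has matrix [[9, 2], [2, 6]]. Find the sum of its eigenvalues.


For a self-adjoint (symmetric) matrix, the eigenvalues are real.
The sum of eigenvalues equals the trace of the matrix.
trace = 9 + 6 = 15

15


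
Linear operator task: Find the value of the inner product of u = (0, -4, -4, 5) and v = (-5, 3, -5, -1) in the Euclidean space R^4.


Computing the standard inner product <u, v> = sum u_i * v_i
= 0*-5 + -4*3 + -4*-5 + 5*-1
= 0 + -12 + 20 + -5
= 3

3


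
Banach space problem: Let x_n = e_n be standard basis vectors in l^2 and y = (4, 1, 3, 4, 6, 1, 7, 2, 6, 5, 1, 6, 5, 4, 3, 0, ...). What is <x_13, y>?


x_13 = e_13 is the standard basis vector with 1 in position 13.
<x_13, y> = y_13 = 5
As n -> infinity, <x_n, y> -> 0, confirming weak convergence of (x_n) to 0.

5


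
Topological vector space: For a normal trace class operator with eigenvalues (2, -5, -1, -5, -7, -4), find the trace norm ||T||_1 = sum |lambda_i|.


For a normal operator, singular values equal |eigenvalues|.
Trace norm = sum |lambda_i| = 2 + 5 + 1 + 5 + 7 + 4
= 24

24


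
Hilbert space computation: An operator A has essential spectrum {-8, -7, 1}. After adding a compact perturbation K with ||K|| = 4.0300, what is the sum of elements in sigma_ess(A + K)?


By Weyl's theorem, the essential spectrum is invariant under compact perturbations.
sigma_ess(A + K) = sigma_ess(A) = {-8, -7, 1}
Sum = -8 + -7 + 1 = -14

-14


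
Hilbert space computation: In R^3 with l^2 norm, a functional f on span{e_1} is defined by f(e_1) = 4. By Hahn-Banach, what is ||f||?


The norm of f is given by ||f|| = sup_{||x||=1} |f(x)|.
On span{e_1}, ||e_1|| = 1, so ||f|| = |f(e_1)| / ||e_1||
= |4| / 1 = 4.0000

4.0000


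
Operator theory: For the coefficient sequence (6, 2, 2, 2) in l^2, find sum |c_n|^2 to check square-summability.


sum |c_n|^2 = 6^2 + 2^2 + 2^2 + 2^2
= 36 + 4 + 4 + 4
= 48

48


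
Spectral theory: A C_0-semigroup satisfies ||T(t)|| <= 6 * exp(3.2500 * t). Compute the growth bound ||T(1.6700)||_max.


||T(1.6700)|| <= 6 * exp(3.2500 * 1.6700)
= 6 * exp(5.4275)
= 6 * 227.5796
= 1365.4775

1365.4775


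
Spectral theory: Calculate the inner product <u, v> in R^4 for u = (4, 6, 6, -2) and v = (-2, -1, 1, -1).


Computing the standard inner product <u, v> = sum u_i * v_i
= 4*-2 + 6*-1 + 6*1 + -2*-1
= -8 + -6 + 6 + 2
= -6

-6


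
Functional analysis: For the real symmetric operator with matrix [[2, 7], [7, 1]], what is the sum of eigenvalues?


For a self-adjoint (symmetric) matrix, the eigenvalues are real.
The sum of eigenvalues equals the trace of the matrix.
trace = 2 + 1 = 3

3


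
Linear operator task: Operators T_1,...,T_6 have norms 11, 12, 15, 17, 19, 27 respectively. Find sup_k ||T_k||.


By the Uniform Boundedness Principle, the supremum of norms is finite.
sup_k ||T_k|| = max(11, 12, 15, 17, 19, 27) = 27

27


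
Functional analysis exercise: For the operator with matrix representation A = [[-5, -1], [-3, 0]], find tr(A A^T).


trace(A * A^T) = sum of squares of all entries
= (-5)^2 + (-1)^2 + (-3)^2 + 0^2
= 25 + 1 + 9 + 0
= 35

35
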